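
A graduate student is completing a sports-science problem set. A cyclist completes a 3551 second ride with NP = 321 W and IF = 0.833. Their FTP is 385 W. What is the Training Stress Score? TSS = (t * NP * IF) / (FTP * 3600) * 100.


t * NP * IF = 3551 * 321 * 0.833 = 949512.543
FTP * 3600 = 1386000
TSS = (949512.543 / 1386000) * 100 = 68.51

68.51 TSS


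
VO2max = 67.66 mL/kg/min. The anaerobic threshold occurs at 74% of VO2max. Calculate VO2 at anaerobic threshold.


AT fraction = 74 / 100 = 0.74
AT VO2 = 67.66 * 0.74
= 50.07 mL/kg/min

50.07 mL/kg/min


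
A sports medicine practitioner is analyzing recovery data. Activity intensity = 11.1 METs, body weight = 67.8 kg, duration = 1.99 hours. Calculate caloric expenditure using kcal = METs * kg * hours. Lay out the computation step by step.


kcal = 11.1 * 67.8 * 1.99
= 752.58 * 1.99
= 1497.63 kcal

1497.63 kcal


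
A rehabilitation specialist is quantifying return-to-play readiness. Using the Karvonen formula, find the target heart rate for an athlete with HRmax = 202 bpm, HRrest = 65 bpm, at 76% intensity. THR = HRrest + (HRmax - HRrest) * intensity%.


HRR = 202 - 65 = 137
THR = 65 + 137 * 0.76
= 65 + 104.12
= 169.12 bpm

169.12 bpm


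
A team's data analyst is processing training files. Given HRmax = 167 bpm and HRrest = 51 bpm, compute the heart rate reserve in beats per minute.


Heart rate reserve = maximum HR minus resting HR
HRR = 167 - 51 = 116 bpm

116 bpm


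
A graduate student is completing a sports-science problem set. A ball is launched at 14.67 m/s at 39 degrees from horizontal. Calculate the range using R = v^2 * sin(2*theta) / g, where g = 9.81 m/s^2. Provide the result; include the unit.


sin(2 * 39) = sin(78) = 0.978148
v^2 = 14.67^2 = 215.2089
R = 215.2089 * 0.978148 / 9.81
= 21.458 m

21.458 m


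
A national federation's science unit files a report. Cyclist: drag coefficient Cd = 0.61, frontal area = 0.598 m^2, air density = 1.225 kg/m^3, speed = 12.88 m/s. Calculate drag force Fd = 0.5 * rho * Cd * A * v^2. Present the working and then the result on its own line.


v^2 = 12.88^2 = 165.8944
Fd = 0.5 * 1.225 * 0.61 * 0.598 * 165.8944
= 37.065 N

37.065 N


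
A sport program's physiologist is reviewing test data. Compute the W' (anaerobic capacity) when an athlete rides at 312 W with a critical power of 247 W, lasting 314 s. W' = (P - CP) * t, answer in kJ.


Above-CP power = 65 W
Duration = 314 s
W' = 65 * 314 = 20410 J
Convert: 20410 / 1000 = 20.41 kJ

20.41 kJ


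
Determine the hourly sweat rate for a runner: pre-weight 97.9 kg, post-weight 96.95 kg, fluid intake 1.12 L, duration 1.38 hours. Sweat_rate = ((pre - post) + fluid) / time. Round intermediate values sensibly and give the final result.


Mass lost = 97.9 - 96.95 = 0.95 kg
Add fluid consumed: 0.95 + 1.12 = 2.07 L total sweat
Sweat rate = 2.07 / 1.38 = 1.5 L/h

1.5 L/h


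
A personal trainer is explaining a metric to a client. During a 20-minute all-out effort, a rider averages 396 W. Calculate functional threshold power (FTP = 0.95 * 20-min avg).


FTP = 0.95 * 396
= 376.2 W

376.2 W


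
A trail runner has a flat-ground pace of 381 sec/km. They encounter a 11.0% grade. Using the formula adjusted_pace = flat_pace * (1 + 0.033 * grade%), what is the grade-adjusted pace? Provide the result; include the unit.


Grade factor = 1 + 0.033 * 11.0 = 1.363
Adjusted = 381 * 1.363 = 519.3 sec/km

519.3 s/km


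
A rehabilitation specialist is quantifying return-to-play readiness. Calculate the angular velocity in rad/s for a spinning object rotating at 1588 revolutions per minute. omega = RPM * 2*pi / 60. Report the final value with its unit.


omega = RPM * 2*pi / 60
= 1588 * 6.28318531 / 60
= 166.295 rad/s

166.295 rad/s


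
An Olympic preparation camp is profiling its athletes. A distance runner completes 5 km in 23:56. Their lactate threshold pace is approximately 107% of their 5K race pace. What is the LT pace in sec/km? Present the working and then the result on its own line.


Convert to seconds: 23 min 56 s = 1436 s
Pace per km = 1436 / 5 = 287.2 s/km
LT pace = 287.2 * 1.07 = 307.3 s/km

307.3 s/km


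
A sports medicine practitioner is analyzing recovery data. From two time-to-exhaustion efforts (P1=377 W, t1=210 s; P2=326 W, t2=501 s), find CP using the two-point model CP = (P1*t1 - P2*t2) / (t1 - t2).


Work in trial 1 = 79170 J
Work in trial 2 = 163326 J
Delta work = -84156 J
Delta time = -291 s
CP = -84156 / -291 = 289.2 W

289.2 W


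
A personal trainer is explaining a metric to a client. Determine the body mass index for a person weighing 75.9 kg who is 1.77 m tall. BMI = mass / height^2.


BMI = mass / height^2
= 75.9 / 1.77^2
= 75.9 / 3.1329
= 24.23 kg/m^2

24.23 kg/m^2


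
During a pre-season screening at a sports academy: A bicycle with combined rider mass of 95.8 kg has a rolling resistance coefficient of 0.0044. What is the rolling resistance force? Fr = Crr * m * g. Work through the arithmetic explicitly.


Fr = 0.0044 * 95.8 * 9.81
= 0.42152 * 9.81
= 4.135 N

4.135 N


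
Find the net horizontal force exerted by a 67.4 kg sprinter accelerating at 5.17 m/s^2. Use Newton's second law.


Newton's second law: F = m * a
F = 67.4 * 5.17 = 348.46 N

348.46 N


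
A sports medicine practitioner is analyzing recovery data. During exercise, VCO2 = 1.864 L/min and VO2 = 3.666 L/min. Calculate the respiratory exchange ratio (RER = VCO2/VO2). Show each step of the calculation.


RER = VCO2 / VO2
= 1.864 / 3.666
= 0.5085

0.5085


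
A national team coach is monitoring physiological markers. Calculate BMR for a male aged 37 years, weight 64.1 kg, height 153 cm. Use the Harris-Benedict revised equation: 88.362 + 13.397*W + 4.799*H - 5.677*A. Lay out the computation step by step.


Substituting values:
W term = 13.397 * 64.1 = 858.7477
H term = 4.799 * 153 = 734.247
A term = 5.677 * 37 = 210.049
BMR = 1471.31 kcal/day

1471.31 kcal/day


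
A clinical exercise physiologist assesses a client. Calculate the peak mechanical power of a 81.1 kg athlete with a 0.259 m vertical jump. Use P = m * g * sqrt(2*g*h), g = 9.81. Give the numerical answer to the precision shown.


First, sqrt(2gh) = sqrt(2 * 9.81 * 0.259)
= sqrt(5.08158) = 2.254236 m/s
Power = 81.1 * 9.81 * 2.254236 = 1793.45 W

1793.45 W


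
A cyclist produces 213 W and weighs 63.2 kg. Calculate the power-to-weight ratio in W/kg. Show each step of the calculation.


P/W = power / mass
= 213 / 63.2
= 3.37 W/kg

3.37 W/kg


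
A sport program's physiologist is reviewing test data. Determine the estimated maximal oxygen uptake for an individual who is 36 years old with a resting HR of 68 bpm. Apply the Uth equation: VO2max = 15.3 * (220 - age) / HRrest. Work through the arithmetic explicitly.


HRmax = 220 - 36 = 184
VO2max = 15.3 * (184 / 68)
= 15.3 * 2.7059
= 41.4 mL/kg/min

41.4 mL/kg/min


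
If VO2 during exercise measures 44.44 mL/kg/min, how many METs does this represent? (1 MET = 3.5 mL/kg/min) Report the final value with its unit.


METs = VO2 / 3.5 = 44.44 / 3.5 = 12.7

12.7 METs


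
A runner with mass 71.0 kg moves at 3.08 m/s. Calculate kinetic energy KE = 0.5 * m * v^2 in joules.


v^2 = 3.08^2 = 9.4864
KE = 0.5 * 71.0 * 9.4864
= 336.77 J

336.77 J


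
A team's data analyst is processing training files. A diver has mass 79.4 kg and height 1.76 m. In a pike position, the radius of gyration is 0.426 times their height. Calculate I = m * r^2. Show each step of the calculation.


r = 0.426 * 1.76 = 0.74976 m
I = m * r^2 = 79.4 * 0.56214 = 44.634 kg*m^2

44.634 kg*m^2


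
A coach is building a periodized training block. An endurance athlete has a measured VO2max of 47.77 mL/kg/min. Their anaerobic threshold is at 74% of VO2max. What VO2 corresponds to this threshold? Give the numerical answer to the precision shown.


Anaerobic threshold VO2 = VO2max * 74%
= 47.77 * 0.74
= 35.35 mL/kg/min

35.35 mL/kg/min


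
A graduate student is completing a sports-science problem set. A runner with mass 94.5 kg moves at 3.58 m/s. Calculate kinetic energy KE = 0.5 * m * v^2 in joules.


v^2 = 3.58^2 = 12.8164
KE = 0.5 * 94.5 * 12.8164
= 605.57 J

605.57 J


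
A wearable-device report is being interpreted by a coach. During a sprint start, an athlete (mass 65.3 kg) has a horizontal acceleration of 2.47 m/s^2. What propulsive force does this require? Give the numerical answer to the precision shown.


Propulsive force = mass * acceleration
= 65.3 kg * 2.47 m/s^2
= 161.29 N

161.29 N


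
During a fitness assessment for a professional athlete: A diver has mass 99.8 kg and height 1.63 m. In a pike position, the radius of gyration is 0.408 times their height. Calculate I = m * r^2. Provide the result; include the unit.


r = 0.408 * 1.63 = 0.66504 m
I = m * r^2 = 99.8 * 0.442278 = 44.139 kg*m^2

44.139 kg*m^2


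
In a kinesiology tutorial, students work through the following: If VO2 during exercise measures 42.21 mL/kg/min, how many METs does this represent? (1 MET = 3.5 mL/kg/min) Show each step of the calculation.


METs = VO2 / 3.5 = 42.21 / 3.5 = 12.06

12.06 METs


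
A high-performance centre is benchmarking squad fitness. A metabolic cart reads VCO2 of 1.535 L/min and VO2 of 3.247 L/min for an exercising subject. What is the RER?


RER = VCO2 / VO2 = 1.535 / 3.247 = 0.4727

0.4727


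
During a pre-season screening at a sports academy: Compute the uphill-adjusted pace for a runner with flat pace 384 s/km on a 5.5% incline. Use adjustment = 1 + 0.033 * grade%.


Adjustment factor = 1 + 0.033 * 5.5 = 1.1815
Grade-adjusted pace = 384 * 1.1815 = 453.7 s/km

453.7 s/km


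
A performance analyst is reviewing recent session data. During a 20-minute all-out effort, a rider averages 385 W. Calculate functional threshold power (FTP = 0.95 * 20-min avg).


FTP = 0.95 * 385
= 365.75 W

365.75 W


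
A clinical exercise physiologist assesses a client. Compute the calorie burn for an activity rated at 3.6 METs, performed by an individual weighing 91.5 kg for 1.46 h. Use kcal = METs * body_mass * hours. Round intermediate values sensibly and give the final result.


Product of METs and mass = 3.6 * 91.5 = 329.4
Total kcal = 329.4 * 1.46 = 480.92 kcal

480.92 kcal


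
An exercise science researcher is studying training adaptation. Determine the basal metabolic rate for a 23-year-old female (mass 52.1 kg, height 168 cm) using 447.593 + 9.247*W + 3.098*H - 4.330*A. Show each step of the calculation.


BMR = 447.593 + 9.247*52.1 + 3.098*168 - 4.330*23
= 1350.24 kcal/day

1350.24 kcal/day


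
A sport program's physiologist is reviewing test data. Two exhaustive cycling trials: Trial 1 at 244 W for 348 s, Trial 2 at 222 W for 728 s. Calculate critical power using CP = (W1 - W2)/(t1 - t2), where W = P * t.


W1 = 244 * 348 = 84912 J
W2 = 222 * 728 = 161616 J
CP = (84912 - 161616) / (348 - 728)
= -76704 / -380
= 201.85 W

201.85 W


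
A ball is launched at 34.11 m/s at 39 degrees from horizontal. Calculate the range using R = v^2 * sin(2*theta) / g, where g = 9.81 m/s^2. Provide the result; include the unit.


sin(2 * 39) = sin(78) = 0.978148
v^2 = 34.11^2 = 1163.4921
R = 1163.4921 * 0.978148 / 9.81
= 116.011 m

116.011 m


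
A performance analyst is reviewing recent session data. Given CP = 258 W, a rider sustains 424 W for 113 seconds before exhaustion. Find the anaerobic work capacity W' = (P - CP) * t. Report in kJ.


Excess power = 424 - 258 = 166 W
Work above CP = 166 * 113 = 18758 J
W' = 18.758 kJ

18.758 kJ


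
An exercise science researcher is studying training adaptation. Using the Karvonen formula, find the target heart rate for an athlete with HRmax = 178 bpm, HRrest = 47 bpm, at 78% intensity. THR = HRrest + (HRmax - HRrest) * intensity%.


HRR = 178 - 47 = 131
THR = 47 + 131 * 0.78
= 47 + 102.18
= 149.18 bpm

149.18 bpm


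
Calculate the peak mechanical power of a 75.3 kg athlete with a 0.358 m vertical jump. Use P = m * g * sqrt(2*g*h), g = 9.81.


First, sqrt(2gh) = sqrt(2 * 9.81 * 0.358)
= sqrt(7.02396) = 2.650275 m/s
Power = 75.3 * 9.81 * 2.650275 = 1957.74 W

1957.74 W


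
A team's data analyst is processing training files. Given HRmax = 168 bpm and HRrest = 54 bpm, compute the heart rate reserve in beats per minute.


Heart rate reserve = maximum HR minus resting HR
HRR = 168 - 54 = 114 bpm

114 bpm


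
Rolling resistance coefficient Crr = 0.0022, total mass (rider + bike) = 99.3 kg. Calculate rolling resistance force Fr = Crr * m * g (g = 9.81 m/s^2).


Fr = Crr * m * g
= 0.0022 * 99.3 * 9.81
= 2.143 N

2.143 N


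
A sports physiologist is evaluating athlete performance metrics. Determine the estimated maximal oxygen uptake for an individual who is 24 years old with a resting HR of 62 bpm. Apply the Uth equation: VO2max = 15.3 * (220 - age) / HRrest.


HRmax = 220 - 24 = 196
VO2max = 15.3 * (196 / 62)
= 15.3 * 3.1613
= 48.37 mL/kg/min

48.37 mL/kg/min


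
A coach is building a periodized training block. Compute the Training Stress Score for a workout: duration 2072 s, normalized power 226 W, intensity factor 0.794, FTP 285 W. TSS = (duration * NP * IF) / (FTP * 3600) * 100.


Product = 2072 * 226 * 0.794 = 371807.968
Base = 285 * 3600 = 1026000
TSS = 371807.968 / 1026000 * 100 = 36.24

36.24 TSS


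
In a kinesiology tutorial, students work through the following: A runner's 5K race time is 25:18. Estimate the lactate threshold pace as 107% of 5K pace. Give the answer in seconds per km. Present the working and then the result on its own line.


Total race time = 25*60 + 18 = 1518 seconds
5K pace = 1518 / 5 = 303.6 sec/km
LT pace = 303.6 * 1.07 = 324.85 sec/km

324.85 s/km


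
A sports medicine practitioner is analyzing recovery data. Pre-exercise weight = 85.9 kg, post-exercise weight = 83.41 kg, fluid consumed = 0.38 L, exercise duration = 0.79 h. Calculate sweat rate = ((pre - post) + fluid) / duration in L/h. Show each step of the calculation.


Weight loss = 85.9 - 83.41 = 2.49 kg (approx L)
Total sweat = 2.49 + 0.38 = 2.87 L
Sweat rate = 2.87 / 0.79 = 3.633 L/h

3.633 L/h


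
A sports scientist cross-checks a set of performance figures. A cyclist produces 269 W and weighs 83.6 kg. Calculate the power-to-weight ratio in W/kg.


P/W = power / mass
= 269 / 83.6
= 3.218 W/kg

3.218 W/kg


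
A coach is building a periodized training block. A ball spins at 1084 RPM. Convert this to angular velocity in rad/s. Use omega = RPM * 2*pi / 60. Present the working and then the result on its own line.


omega = 1084 * 2 * pi / 60
= 1084 * 6.28318531 / 60
= 6810.973 / 60
= 113.516 rad/s

113.516 rad/s


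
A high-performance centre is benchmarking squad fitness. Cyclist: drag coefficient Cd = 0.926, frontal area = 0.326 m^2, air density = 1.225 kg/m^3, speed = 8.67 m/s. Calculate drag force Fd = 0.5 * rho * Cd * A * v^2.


v^2 = 8.67^2 = 75.1689
Fd = 0.5 * 1.225 * 0.926 * 0.326 * 75.1689
= 13.899 N

13.899 N


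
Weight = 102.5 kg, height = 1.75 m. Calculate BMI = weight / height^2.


height^2 = 1.75^2 = 3.0625
BMI = 102.5 / 3.0625 = 33.47 kg/m^2

33.47 kg/m^2


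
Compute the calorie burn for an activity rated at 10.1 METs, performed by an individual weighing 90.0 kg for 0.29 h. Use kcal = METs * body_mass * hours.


Product of METs and mass = 10.1 * 90.0 = 909.0
Total kcal = 909.0 * 0.29 = 263.61 kcal

263.61 kcal


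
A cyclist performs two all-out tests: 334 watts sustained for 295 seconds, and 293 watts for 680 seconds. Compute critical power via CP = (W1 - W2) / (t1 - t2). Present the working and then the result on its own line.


W1 = P1 * t1 = 334 * 295 = 98530 J
W2 = P2 * t2 = 293 * 680 = 199240 J
CP = (98530 - 199240) / (295 - 680)
= 261.58 W

261.58 W


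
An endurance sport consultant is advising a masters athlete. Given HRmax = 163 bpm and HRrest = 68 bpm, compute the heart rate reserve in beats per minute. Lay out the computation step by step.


Heart rate reserve = maximum HR minus resting HR
HRR = 163 - 68 = 95 bpm

95 bpm


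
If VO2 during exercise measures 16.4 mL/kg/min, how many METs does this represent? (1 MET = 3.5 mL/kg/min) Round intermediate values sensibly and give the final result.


METs = VO2 / 3.5 = 16.4 / 3.5 = 4.69

4.69 METs


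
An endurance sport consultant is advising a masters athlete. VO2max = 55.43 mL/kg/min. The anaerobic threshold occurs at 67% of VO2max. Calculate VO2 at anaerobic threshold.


AT fraction = 67 / 100 = 0.67
AT VO2 = 55.43 * 0.67
= 37.14 mL/kg/min

37.14 mL/kg/min


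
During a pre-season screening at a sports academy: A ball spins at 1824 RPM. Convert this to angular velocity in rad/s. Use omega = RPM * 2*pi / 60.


omega = 1824 * 2 * pi / 60
= 1824 * 6.28318531 / 60
= 11460.53 / 60
= 191.009 rad/s

191.009 rad/s


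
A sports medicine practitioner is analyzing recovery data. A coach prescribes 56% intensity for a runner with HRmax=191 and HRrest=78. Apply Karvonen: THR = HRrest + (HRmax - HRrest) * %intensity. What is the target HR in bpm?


Heart rate reserve = 191 - 78 = 113
Intensity fraction = 56 / 100 = 0.56
THR = 78 + 113 * 0.56 = 141.28 bpm

141.28 bpm


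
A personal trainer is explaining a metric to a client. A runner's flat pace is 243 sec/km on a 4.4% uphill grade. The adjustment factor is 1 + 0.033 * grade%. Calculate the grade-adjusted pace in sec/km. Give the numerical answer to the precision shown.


Factor = 1 + 0.033 * 4.4 = 1.1452
Adjusted pace = 243 * 1.1452
= 278.28 sec/km

278.28 s/km


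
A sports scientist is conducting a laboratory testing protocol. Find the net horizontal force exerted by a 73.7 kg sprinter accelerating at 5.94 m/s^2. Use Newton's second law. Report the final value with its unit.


Newton's second law: F = m * a
F = 73.7 * 5.94 = 437.78 N

437.78 N


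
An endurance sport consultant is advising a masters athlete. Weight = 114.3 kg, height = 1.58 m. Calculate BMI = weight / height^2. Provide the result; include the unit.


height^2 = 1.58^2 = 2.4964
BMI = 114.3 / 2.4964 = 45.79 kg/m^2

45.79 kg/m^2


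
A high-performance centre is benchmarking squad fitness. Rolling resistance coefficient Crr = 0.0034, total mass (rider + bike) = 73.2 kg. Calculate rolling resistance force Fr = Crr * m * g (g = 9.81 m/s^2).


Fr = Crr * m * g
= 0.0034 * 73.2 * 9.81
= 2.442 N

2.442 N


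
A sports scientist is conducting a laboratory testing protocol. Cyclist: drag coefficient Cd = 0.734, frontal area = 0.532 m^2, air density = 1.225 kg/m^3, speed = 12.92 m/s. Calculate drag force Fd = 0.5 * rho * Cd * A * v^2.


v^2 = 12.92^2 = 166.9264
Fd = 0.5 * 1.225 * 0.734 * 0.532 * 166.9264
= 39.924 N

39.924 N


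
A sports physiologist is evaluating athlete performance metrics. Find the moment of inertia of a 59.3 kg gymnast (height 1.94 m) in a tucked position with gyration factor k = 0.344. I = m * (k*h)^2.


Radius of gyration = 0.344 * 1.94 = 0.66736 m
I = 59.3 * 0.66736^2
= 59.3 * 0.445369
= 26.41 kg*m^2

26.41 kg*m^2


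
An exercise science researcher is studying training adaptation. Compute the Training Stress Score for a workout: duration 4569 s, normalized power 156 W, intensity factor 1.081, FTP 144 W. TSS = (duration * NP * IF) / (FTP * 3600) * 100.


Product = 4569 * 156 * 1.081 = 770497.884
Base = 144 * 3600 = 518400
TSS = 770497.884 / 518400 * 100 = 148.63

148.63 TSS


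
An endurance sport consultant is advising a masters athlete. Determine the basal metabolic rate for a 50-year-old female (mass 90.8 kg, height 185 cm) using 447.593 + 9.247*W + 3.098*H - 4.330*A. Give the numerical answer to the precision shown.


BMR = 447.593 + 9.247*90.8 + 3.098*185 - 4.330*50
= 1643.85 kcal/day

1643.85 kcal/day


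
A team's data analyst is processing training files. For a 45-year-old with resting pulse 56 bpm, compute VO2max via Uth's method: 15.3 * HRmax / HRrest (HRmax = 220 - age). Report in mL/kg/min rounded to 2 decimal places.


Step 1: HRmax = 220 - 45 = 175 bpm
Step 2: Ratio = 175 / 56 = 3.125
Step 3: VO2max = 15.3 * 3.125 = 47.81 mL/kg/min

47.81 mL/kg/min


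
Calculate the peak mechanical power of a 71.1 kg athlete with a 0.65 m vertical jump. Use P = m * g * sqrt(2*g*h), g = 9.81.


First, sqrt(2gh) = sqrt(2 * 9.81 * 0.65)
= sqrt(12.753) = 3.571134 m/s
Power = 71.1 * 9.81 * 3.571134 = 2490.83 W

2490.83 W


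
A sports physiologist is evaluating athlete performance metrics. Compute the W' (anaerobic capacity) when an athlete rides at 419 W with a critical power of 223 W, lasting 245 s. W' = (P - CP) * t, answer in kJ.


Above-CP power = 196 W
Duration = 245 s
W' = 196 * 245 = 48020 J
Convert: 48020 / 1000 = 48.02 kJ

48.02 kJ


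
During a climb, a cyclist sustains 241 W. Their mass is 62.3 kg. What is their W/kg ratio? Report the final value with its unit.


Power-to-weight = 241 W / 62.3 kg
= 3.868 W/kg

3.868 W/kg


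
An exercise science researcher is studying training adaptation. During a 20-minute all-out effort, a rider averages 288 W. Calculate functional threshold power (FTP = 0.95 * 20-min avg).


FTP = 0.95 * 288
= 273.6 W

273.6 W


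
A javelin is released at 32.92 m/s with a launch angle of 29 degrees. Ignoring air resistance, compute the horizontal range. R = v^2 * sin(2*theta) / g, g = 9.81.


Launch speed squared = 1083.7264
sin(2 * 29 deg) = 0.848048
Range = 1083.7264 * 0.848048 / 9.81
= 93.685 m

93.685 m


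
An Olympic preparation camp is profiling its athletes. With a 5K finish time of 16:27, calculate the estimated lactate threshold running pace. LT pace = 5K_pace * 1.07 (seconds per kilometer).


Race duration = 987 s for 5 km
Average pace = 987 / 5 = 197.4 s/km
LT pace = 197.4 * 1.07
= 211.22 s/km

211.22 s/km


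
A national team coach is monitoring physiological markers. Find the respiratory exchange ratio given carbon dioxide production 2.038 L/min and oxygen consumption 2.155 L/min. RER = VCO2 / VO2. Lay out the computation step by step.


VCO2 = 2.038 L/min
VO2 = 2.155 L/min
RER = 2.038 / 2.155 = 0.9457

0.9457


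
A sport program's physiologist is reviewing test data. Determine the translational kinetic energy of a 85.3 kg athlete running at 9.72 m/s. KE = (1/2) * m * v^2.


KE = 0.5 * m * v^2
= 0.5 * 85.3 * 9.72^2
= 0.5 * 85.3 * 94.4784
= 4029.5 J

4029.5 J


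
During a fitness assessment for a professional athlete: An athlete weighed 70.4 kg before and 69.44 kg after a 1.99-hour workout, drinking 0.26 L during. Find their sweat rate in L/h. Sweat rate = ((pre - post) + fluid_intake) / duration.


Body mass change = 0.96 kg
Total sweat loss = 0.96 + 0.26 = 1.22 L
Rate = 1.22 / 1.99 = 0.613 L/h

0.613 L/h


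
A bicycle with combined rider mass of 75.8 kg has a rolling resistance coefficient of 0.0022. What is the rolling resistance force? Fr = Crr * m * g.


Fr = 0.0022 * 75.8 * 9.81
= 0.16676 * 9.81
= 1.636 N

1.636 N


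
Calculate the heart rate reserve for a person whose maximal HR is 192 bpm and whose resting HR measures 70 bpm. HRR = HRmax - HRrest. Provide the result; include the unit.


HRmax = 192 bpm
HRrest = 70 bpm
HRR = 192 - 70 = 122 bpm

122 bpm


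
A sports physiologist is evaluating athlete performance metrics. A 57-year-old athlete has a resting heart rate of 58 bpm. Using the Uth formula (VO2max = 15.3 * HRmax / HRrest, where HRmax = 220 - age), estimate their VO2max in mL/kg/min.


HRmax = 220 - 57 = 163 bpm
Ratio = HRmax / HRrest = 163 / 58 = 2.8103
VO2max = 15.3 * 2.8103 = 43.0 mL/kg/min

43.0 mL/kg/min


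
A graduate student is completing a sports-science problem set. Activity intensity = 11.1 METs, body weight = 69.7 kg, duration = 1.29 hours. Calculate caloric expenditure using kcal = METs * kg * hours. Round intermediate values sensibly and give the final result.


kcal = 11.1 * 69.7 * 1.29
= 773.67 * 1.29
= 998.03 kcal

998.03 kcal


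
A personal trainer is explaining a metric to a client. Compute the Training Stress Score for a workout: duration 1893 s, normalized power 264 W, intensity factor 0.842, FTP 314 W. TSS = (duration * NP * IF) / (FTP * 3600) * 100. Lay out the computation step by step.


Product = 1893 * 264 * 0.842 = 420791.184
Base = 314 * 3600 = 1130400
TSS = 420791.184 / 1130400 * 100 = 37.22

37.22 TSS


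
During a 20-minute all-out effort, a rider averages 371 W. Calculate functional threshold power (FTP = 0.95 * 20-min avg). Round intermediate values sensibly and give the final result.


FTP = 0.95 * 371
= 352.45 W

352.45 W


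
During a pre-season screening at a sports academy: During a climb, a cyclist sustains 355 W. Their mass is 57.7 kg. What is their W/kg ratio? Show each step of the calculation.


Power-to-weight = 355 W / 57.7 kg
= 6.153 W/kg

6.153 W/kg


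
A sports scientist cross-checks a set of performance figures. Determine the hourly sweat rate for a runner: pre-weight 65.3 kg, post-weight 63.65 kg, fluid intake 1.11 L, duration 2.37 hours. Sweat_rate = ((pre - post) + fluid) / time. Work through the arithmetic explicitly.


Mass lost = 65.3 - 63.65 = 1.65 kg
Add fluid consumed: 1.65 + 1.11 = 2.76 L total sweat
Sweat rate = 2.76 / 2.37 = 1.165 L/h

1.165 L/h


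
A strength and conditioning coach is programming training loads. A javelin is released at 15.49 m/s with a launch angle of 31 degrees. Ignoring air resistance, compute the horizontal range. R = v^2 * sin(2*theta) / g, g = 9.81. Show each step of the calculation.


Launch speed squared = 239.9401
sin(2 * 31 deg) = 0.882948
Range = 239.9401 * 0.882948 / 9.81
= 21.596 m

21.596 m


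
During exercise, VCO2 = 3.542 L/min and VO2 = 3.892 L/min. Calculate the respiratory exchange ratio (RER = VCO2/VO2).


RER = VCO2 / VO2
= 3.542 / 3.892
= 0.9101

0.9101


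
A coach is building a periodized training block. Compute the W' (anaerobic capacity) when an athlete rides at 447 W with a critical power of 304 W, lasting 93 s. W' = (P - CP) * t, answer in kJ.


Above-CP power = 143 W
Duration = 93 s
W' = 143 * 93 = 13299 J
Convert: 13299 / 1000 = 13.299 kJ

13.299 kJ


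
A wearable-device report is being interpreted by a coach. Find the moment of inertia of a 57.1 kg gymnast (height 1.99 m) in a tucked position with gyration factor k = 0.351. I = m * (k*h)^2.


Radius of gyration = 0.351 * 1.99 = 0.69849 m
I = 57.1 * 0.69849^2
= 57.1 * 0.487888
= 27.858 kg*m^2

27.858 kg*m^2


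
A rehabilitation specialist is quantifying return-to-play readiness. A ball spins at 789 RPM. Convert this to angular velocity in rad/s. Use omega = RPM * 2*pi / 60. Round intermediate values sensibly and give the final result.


omega = 789 * 2 * pi / 60
= 789 * 6.28318531 / 60
= 4957.433 / 60
= 82.624 rad/s

82.624 rad/s


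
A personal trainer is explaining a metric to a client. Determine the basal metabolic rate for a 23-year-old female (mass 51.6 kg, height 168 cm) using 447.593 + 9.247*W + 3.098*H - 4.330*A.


BMR = 447.593 + 9.247*51.6 + 3.098*168 - 4.330*23
= 1345.61 kcal/day

1345.61 kcal/day


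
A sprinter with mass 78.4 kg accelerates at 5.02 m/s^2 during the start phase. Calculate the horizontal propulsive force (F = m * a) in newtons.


F = m * a
= 78.4 * 5.02
= 393.57 N

393.57 N


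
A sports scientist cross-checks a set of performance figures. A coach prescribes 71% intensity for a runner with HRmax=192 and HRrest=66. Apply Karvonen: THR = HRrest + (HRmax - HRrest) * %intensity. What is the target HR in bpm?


Heart rate reserve = 192 - 66 = 126
Intensity fraction = 71 / 100 = 0.71
THR = 66 + 126 * 0.71 = 155.46 bpm

155.46 bpm


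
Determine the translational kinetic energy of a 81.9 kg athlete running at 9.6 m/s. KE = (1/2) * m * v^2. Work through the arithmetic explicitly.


KE = 0.5 * m * v^2
= 0.5 * 81.9 * 9.6^2
= 0.5 * 81.9 * 92.16
= 3773.95 J

3773.95 J


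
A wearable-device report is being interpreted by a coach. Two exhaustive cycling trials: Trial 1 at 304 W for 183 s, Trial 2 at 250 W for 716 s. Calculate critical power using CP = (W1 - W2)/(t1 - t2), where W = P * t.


W1 = 304 * 183 = 55632 J
W2 = 250 * 716 = 179000 J
CP = (55632 - 179000) / (183 - 716)
= -123368 / -533
= 231.46 W

231.46 W


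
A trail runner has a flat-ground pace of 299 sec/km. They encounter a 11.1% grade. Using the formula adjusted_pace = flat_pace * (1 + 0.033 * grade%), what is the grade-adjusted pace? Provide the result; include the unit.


Grade factor = 1 + 0.033 * 11.1 = 1.3663
Adjusted = 299 * 1.3663 = 408.52 sec/km

408.52 s/km


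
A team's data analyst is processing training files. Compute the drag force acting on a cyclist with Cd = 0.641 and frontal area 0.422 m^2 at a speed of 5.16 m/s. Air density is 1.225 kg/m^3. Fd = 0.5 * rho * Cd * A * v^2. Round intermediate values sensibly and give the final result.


Step 1: v^2 = 26.6256
Step 2: Fd = 0.5 * 1.225 * 0.641 * 0.422 * 26.6256
= 4.411 N

4.411 N


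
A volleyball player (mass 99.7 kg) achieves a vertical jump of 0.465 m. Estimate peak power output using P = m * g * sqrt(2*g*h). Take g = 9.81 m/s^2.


2 * g * h = 2 * 9.81 * 0.465 = 9.1233
sqrt(9.1233) = 3.02048 m/s
P = 99.7 * 9.81 * 3.02048 = 2954.2 W

2954.2 W


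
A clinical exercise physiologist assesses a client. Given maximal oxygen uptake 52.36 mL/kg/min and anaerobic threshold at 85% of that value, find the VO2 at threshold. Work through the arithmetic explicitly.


Percentage as decimal = 0.85
VO2 at AT = 52.36 * 0.85 = 44.51 mL/kg/min

44.51 mL/kg/min


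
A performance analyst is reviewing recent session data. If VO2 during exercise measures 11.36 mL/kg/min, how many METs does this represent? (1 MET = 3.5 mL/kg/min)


METs = VO2 / 3.5 = 11.36 / 3.5 = 3.25

3.25 METs


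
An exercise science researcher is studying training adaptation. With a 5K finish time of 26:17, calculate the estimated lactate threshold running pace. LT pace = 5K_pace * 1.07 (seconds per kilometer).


Race duration = 1577 s for 5 km
Average pace = 1577 / 5 = 315.4 s/km
LT pace = 315.4 * 1.07
= 337.48 s/km

337.48 s/km


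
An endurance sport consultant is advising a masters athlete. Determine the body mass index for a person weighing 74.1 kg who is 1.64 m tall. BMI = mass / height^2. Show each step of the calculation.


BMI = mass / height^2
= 74.1 / 1.64^2
= 74.1 / 2.6896
= 27.55 kg/m^2

27.55 kg/m^2


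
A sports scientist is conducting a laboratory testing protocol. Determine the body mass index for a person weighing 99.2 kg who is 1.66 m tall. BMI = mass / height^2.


BMI = mass / height^2
= 99.2 / 1.66^2
= 99.2 / 2.7556
= 36.0 kg/m^2

36.0 kg/m^2


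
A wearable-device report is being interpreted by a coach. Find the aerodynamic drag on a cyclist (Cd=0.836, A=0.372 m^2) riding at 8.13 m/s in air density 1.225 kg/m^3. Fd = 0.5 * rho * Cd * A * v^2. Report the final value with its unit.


Fd = 0.5 * 1.225 * 0.836 * 0.372 * 8.13^2
= 0.5 * 1.225 * 0.836 * 0.372 * 66.0969
= 12.59 N

12.59 N


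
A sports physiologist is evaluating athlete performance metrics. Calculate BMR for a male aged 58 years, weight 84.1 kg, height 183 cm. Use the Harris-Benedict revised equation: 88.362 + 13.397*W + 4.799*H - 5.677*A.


Substituting values:
W term = 13.397 * 84.1 = 1126.6877
H term = 4.799 * 183 = 878.217
A term = 5.677 * 58 = 329.266
BMR = 1764.0 kcal/day

1764.0 kcal/day


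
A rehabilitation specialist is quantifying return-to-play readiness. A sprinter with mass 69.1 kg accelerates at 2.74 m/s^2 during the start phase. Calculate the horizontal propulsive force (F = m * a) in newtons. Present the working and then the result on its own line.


F = m * a
= 69.1 * 2.74
= 189.33 N

189.33 N


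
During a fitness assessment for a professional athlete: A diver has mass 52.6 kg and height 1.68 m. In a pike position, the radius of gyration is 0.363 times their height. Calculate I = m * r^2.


r = 0.363 * 1.68 = 0.60984 m
I = m * r^2 = 52.6 * 0.371905 = 19.562 kg*m^2

19.562 kg*m^2


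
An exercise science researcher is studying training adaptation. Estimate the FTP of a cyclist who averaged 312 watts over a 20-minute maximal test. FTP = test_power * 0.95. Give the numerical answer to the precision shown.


FTP = 312 * 0.95 = 296.4 W

296.4 W


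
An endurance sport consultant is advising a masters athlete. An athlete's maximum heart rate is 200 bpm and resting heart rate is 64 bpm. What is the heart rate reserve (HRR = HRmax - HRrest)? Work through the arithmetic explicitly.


HRR = HRmax - HRrest
= 200 - 64
= 136 bpm

136 bpm


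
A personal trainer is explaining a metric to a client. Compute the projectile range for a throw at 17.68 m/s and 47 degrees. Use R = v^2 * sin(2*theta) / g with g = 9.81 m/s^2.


Two times the angle = 94 degrees
sin(94) = 0.997564
R = 312.5824 * 0.997564 / 9.81 = 31.786 m

31.786 m


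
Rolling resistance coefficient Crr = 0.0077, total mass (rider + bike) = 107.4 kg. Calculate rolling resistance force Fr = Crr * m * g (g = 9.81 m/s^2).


Fr = Crr * m * g
= 0.0077 * 107.4 * 9.81
= 8.113 N

8.113 N


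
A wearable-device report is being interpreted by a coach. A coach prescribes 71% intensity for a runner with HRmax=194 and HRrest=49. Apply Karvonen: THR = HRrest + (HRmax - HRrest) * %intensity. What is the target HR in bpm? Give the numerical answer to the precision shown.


Heart rate reserve = 194 - 49 = 145
Intensity fraction = 71 / 100 = 0.71
THR = 49 + 145 * 0.71 = 151.95 bpm

151.95 bpm


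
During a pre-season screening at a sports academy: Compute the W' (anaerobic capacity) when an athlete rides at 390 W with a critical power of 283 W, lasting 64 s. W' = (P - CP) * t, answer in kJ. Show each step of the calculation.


Above-CP power = 107 W
Duration = 64 s
W' = 107 * 64 = 6848 J
Convert: 6848 / 1000 = 6.848 kJ

6.848 kJ


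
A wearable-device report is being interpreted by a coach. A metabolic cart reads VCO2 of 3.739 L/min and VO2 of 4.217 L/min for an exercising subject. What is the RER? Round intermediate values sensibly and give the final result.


RER = VCO2 / VO2 = 3.739 / 4.217 = 0.8866

0.8866


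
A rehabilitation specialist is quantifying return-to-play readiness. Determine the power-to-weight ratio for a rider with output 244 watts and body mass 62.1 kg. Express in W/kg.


P/W = 244 / 62.1 = 3.929 W/kg

3.929 W/kg


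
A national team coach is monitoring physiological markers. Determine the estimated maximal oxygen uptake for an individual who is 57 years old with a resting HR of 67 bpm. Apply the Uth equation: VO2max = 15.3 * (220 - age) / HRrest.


HRmax = 220 - 57 = 163
VO2max = 15.3 * (163 / 67)
= 15.3 * 2.4328
= 37.22 mL/kg/min

37.22 mL/kg/min


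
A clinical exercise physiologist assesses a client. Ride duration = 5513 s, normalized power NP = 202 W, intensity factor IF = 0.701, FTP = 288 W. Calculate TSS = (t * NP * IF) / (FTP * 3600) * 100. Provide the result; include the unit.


Numerator = 5513 * 202 * 0.701 = 780651.826
Denominator = 288 * 3600 = 1036800
TSS = 780651.826 / 1036800 * 100
= 75.29

75.29 TSS


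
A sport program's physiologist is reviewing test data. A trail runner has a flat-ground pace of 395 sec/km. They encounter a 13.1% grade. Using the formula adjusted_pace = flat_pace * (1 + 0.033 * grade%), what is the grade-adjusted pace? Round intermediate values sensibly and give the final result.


Grade factor = 1 + 0.033 * 13.1 = 1.4323
Adjusted = 395 * 1.4323 = 565.76 sec/km

565.76 s/km


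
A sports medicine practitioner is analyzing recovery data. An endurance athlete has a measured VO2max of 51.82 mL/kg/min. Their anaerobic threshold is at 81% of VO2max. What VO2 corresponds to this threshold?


Anaerobic threshold VO2 = VO2max * 81%
= 51.82 * 0.81
= 41.97 mL/kg/min

41.97 mL/kg/min


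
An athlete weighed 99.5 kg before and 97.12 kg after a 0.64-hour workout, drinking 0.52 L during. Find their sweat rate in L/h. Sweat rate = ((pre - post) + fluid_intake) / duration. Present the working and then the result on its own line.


Body mass change = 2.38 kg
Total sweat loss = 2.38 + 0.52 = 2.9 L
Rate = 2.9 / 0.64 = 4.531 L/h

4.531 L/h


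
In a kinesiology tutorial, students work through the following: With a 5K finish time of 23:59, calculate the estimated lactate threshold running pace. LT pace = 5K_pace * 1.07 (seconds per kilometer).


Race duration = 1439 s for 5 km
Average pace = 1439 / 5 = 287.8 s/km
LT pace = 287.8 * 1.07
= 307.95 s/km

307.95 s/km


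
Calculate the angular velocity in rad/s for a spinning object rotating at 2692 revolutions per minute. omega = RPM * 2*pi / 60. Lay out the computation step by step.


omega = RPM * 2*pi / 60
= 2692 * 6.28318531 / 60
= 281.906 rad/s

281.906 rad/s


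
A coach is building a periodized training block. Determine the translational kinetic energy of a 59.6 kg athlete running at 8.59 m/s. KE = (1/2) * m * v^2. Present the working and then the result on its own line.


KE = 0.5 * m * v^2
= 0.5 * 59.6 * 8.59^2
= 0.5 * 59.6 * 73.7881
= 2198.89 J

2198.89 J


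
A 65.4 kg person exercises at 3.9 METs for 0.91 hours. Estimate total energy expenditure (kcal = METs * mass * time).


Energy = METs * mass(kg) * time(h)
= 3.9 * 65.4 * 0.91
= 232.1 kcal

232.1 kcal


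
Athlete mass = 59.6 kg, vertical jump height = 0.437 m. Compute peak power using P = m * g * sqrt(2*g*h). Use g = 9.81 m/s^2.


sqrt(2 * 9.81 * 0.437) = sqrt(8.57394) = 2.928129 m/s
P = 59.6 * 9.81 * 2.928129
= 1712.01 W

1712.01 W


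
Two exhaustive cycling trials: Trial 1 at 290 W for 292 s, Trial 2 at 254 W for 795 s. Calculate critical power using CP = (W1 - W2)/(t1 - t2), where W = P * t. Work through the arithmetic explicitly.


W1 = 290 * 292 = 84680 J
W2 = 254 * 795 = 201930 J
CP = (84680 - 201930) / (292 - 795)
= -117250 / -503
= 233.1 W

233.1 W


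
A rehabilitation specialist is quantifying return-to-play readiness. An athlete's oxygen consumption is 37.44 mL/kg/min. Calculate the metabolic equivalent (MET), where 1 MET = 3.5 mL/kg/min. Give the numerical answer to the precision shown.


MET = VO2 / 3.5
= 37.44 / 3.5
= 10.7 METs

10.7 METs


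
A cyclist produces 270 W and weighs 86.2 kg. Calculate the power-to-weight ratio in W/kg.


P/W = power / mass
= 270 / 86.2
= 3.132 W/kg

3.132 W/kg


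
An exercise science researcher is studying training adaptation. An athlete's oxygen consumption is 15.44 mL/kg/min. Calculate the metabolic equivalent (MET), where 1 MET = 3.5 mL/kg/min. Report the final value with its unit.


MET = VO2 / 3.5
= 15.44 / 3.5
= 4.41 METs

4.41 METs


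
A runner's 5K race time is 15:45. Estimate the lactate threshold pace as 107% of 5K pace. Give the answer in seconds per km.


Total race time = 15*60 + 45 = 945 seconds
5K pace = 945 / 5 = 189.0 sec/km
LT pace = 189.0 * 1.07 = 202.23 sec/km

202.23 s/km


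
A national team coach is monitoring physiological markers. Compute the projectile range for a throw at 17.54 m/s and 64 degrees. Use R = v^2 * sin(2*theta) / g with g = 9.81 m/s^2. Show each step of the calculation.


Two times the angle = 128 degrees
sin(128) = 0.788011
R = 307.6516 * 0.788011 / 9.81 = 24.713 m

24.713 m


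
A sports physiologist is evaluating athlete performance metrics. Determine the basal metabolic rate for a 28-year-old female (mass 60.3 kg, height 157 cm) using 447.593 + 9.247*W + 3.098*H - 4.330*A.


BMR = 447.593 + 9.247*60.3 + 3.098*157 - 4.330*28
= 1370.33 kcal/day

1370.33 kcal/day


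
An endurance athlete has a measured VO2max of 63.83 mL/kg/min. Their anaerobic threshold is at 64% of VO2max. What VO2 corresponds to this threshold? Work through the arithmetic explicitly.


Anaerobic threshold VO2 = VO2max * 64%
= 63.83 * 0.64
= 40.85 mL/kg/min

40.85 mL/kg/min


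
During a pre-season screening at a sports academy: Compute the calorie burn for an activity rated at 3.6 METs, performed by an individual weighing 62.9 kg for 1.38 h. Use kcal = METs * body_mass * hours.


Product of METs and mass = 3.6 * 62.9 = 226.44
Total kcal = 226.44 * 1.38 = 312.49 kcal

312.49 kcal
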